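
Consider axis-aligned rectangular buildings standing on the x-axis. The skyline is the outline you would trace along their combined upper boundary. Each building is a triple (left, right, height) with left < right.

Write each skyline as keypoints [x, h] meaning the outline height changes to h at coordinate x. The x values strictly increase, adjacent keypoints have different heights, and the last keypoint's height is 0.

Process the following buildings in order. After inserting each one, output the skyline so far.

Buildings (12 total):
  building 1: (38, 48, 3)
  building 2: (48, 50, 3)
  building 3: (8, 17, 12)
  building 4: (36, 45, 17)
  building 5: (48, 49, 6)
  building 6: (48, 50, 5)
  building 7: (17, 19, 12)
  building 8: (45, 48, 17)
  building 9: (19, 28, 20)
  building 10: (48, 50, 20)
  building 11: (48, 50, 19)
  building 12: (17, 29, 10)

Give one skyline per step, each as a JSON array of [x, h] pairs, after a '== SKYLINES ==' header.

== SKYLINES ==
[[38,3],[48,0]]
[[38,3],[50,0]]
[[8,12],[17,0],[38,3],[50,0]]
[[8,12],[17,0],[36,17],[45,3],[50,0]]
[[8,12],[17,0],[36,17],[45,3],[48,6],[49,3],[50,0]]
[[8,12],[17,0],[36,17],[45,3],[48,6],[49,5],[50,0]]
[[8,12],[19,0],[36,17],[45,3],[48,6],[49,5],[50,0]]
[[8,12],[19,0],[36,17],[48,6],[49,5],[50,0]]
[[8,12],[19,20],[28,0],[36,17],[48,6],[49,5],[50,0]]
[[8,12],[19,20],[28,0],[36,17],[48,20],[50,0]]
[[8,12],[19,20],[28,0],[36,17],[48,20],[50,0]]
[[8,12],[19,20],[28,10],[29,0],[36,17],[48,20],[50,0]]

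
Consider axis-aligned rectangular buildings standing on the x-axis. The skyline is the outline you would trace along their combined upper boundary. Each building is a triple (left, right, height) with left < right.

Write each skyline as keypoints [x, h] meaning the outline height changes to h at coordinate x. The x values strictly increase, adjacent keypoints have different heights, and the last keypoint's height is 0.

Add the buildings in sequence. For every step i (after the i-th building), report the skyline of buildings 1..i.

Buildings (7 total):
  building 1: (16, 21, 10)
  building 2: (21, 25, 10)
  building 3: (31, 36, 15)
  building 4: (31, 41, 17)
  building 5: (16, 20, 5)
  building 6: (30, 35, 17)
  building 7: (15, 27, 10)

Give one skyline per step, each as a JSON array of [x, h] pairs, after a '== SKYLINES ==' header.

== SKYLINES ==
[[16,10],[21,0]]
[[16,10],[25,0]]
[[16,10],[25,0],[31,15],[36,0]]
[[16,10],[25,0],[31,17],[41,0]]
[[16,10],[25,0],[31,17],[41,0]]
[[16,10],[25,0],[30,17],[41,0]]
[[15,10],[27,0],[30,17],[41,0]]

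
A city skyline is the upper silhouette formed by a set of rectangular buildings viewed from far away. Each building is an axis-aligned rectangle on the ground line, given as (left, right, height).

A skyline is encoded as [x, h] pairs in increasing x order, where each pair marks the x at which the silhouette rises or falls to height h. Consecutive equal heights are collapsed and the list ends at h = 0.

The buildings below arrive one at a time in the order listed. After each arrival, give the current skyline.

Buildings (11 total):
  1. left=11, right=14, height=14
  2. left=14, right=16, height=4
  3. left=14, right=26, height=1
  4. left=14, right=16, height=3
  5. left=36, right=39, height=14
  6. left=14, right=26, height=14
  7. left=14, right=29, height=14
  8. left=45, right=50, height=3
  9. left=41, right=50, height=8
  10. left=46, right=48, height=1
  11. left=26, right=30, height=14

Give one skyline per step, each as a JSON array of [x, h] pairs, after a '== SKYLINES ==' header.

== SKYLINES ==
[[11,14],[14,0]]
[[11,14],[14,4],[16,0]]
[[11,14],[14,4],[16,1],[26,0]]
[[11,14],[14,4],[16,1],[26,0]]
[[11,14],[14,4],[16,1],[26,0],[36,14],[39,0]]
[[11,14],[26,0],[36,14],[39,0]]
[[11,14],[29,0],[36,14],[39,0]]
[[11,14],[29,0],[36,14],[39,0],[45,3],[50,0]]
[[11,14],[29,0],[36,14],[39,0],[41,8],[50,0]]
[[11,14],[29,0],[36,14],[39,0],[41,8],[50,0]]
[[11,14],[30,0],[36,14],[39,0],[41,8],[50,0]]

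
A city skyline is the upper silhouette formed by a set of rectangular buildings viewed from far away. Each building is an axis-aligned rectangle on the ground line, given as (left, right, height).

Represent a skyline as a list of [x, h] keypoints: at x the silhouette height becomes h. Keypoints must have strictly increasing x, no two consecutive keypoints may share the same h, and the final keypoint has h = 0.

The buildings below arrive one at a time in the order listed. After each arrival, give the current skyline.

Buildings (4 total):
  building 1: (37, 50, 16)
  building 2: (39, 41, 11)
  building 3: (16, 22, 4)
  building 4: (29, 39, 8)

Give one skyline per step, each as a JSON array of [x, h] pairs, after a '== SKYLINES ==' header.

== SKYLINES ==
[[37,16],[50,0]]
[[37,16],[50,0]]
[[16,4],[22,0],[37,16],[50,0]]
[[16,4],[22,0],[29,8],[37,16],[50,0]]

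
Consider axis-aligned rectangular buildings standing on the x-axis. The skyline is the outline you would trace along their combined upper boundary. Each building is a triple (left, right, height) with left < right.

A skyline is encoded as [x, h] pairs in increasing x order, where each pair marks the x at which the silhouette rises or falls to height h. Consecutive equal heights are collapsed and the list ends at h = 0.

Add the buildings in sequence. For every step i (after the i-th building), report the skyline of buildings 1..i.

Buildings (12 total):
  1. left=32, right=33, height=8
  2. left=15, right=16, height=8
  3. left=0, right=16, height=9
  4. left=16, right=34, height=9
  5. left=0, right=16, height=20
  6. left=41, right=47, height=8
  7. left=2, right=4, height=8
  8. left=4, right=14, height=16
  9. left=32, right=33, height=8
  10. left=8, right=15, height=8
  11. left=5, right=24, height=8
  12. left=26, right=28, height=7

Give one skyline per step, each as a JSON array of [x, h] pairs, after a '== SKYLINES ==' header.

== SKYLINES ==
[[32,8],[33,0]]
[[15,8],[16,0],[32,8],[33,0]]
[[0,9],[16,0],[32,8],[33,0]]
[[0,9],[34,0]]
[[0,20],[16,9],[34,0]]
[[0,20],[16,9],[34,0],[41,8],[47,0]]
[[0,20],[16,9],[34,0],[41,8],[47,0]]
[[0,20],[16,9],[34,0],[41,8],[47,0]]
[[0,20],[16,9],[34,0],[41,8],[47,0]]
[[0,20],[16,9],[34,0],[41,8],[47,0]]
[[0,20],[16,9],[34,0],[41,8],[47,0]]
[[0,20],[16,9],[34,0],[41,8],[47,0]]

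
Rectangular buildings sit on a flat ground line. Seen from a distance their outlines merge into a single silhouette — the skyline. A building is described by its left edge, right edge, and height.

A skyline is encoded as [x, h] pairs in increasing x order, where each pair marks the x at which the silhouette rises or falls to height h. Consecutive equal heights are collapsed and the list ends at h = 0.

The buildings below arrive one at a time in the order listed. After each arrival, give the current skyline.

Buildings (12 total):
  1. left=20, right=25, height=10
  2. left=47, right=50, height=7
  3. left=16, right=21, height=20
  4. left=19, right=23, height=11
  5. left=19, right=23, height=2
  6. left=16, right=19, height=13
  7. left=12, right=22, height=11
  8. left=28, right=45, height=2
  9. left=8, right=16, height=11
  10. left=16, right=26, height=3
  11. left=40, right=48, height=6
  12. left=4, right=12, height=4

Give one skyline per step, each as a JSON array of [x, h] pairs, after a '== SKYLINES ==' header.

== SKYLINES ==
[[20,10],[25,0]]
[[20,10],[25,0],[47,7],[50,0]]
[[16,20],[21,10],[25,0],[47,7],[50,0]]
[[16,20],[21,11],[23,10],[25,0],[47,7],[50,0]]
[[16,20],[21,11],[23,10],[25,0],[47,7],[50,0]]
[[16,20],[21,11],[23,10],[25,0],[47,7],[50,0]]
[[12,11],[16,20],[21,11],[23,10],[25,0],[47,7],[50,0]]
[[12,11],[16,20],[21,11],[23,10],[25,0],[28,2],[45,0],[47,7],[50,0]]
[[8,11],[16,20],[21,11],[23,10],[25,0],[28,2],[45,0],[47,7],[50,0]]
[[8,11],[16,20],[21,11],[23,10],[25,3],[26,0],[28,2],[45,0],[47,7],[50,0]]
[[8,11],[16,20],[21,11],[23,10],[25,3],[26,0],[28,2],[40,6],[47,7],[50,0]]
[[4,4],[8,11],[16,20],[21,11],[23,10],[25,3],[26,0],[28,2],[40,6],[47,7],[50,0]]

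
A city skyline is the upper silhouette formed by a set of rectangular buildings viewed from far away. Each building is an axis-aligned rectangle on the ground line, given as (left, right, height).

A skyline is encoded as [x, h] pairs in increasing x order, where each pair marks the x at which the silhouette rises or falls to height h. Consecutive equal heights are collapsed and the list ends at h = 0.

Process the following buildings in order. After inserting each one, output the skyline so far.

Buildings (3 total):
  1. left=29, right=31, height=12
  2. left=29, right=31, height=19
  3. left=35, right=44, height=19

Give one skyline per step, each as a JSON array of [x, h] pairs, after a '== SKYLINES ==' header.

== SKYLINES ==
[[29,12],[31,0]]
[[29,19],[31,0]]
[[29,19],[31,0],[35,19],[44,0]]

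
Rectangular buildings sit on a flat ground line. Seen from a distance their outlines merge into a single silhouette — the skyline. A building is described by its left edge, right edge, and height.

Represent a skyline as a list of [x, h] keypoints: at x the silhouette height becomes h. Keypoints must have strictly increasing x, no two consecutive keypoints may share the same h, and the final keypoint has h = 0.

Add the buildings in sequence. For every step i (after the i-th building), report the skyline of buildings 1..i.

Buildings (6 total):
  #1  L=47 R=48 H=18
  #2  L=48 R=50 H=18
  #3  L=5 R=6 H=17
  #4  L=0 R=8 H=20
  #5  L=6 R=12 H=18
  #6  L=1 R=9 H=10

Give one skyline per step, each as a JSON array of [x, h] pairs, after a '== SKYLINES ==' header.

== SKYLINES ==
[[47,18],[48,0]]
[[47,18],[50,0]]
[[5,17],[6,0],[47,18],[50,0]]
[[0,20],[8,0],[47,18],[50,0]]
[[0,20],[8,18],[12,0],[47,18],[50,0]]
[[0,20],[8,18],[12,0],[47,18],[50,0]]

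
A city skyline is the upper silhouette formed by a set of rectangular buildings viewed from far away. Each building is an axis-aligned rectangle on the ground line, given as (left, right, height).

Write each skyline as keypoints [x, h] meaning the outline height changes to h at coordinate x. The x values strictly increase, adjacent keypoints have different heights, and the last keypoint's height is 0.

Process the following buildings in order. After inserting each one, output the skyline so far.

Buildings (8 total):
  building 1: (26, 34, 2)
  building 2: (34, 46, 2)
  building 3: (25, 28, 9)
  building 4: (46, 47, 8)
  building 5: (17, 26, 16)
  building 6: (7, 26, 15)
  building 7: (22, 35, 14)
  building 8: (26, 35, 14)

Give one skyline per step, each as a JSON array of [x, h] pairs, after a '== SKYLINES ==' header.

== SKYLINES ==
[[26,2],[34,0]]
[[26,2],[46,0]]
[[25,9],[28,2],[46,0]]
[[25,9],[28,2],[46,8],[47,0]]
[[17,16],[26,9],[28,2],[46,8],[47,0]]
[[7,15],[17,16],[26,9],[28,2],[46,8],[47,0]]
[[7,15],[17,16],[26,14],[35,2],[46,8],[47,0]]
[[7,15],[17,16],[26,14],[35,2],[46,8],[47,0]]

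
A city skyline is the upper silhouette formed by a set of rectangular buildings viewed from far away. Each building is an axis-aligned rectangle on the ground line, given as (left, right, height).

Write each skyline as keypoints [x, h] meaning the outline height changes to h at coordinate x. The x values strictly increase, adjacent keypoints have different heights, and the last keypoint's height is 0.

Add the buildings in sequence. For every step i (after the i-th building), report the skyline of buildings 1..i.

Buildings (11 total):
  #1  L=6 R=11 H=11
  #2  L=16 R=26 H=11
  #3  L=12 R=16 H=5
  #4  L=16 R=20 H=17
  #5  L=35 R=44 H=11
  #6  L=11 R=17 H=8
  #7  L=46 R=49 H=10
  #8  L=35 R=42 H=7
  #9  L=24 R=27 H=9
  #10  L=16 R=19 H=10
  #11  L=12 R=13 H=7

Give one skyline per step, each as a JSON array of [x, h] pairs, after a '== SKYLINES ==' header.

== SKYLINES ==
[[6,11],[11,0]]
[[6,11],[11,0],[16,11],[26,0]]
[[6,11],[11,0],[12,5],[16,11],[26,0]]
[[6,11],[11,0],[12,5],[16,17],[20,11],[26,0]]
[[6,11],[11,0],[12,5],[16,17],[20,11],[26,0],[35,11],[44,0]]
[[6,11],[11,8],[16,17],[20,11],[26,0],[35,11],[44,0]]
[[6,11],[11,8],[16,17],[20,11],[26,0],[35,11],[44,0],[46,10],[49,0]]
[[6,11],[11,8],[16,17],[20,11],[26,0],[35,11],[44,0],[46,10],[49,0]]
[[6,11],[11,8],[16,17],[20,11],[26,9],[27,0],[35,11],[44,0],[46,10],[49,0]]
[[6,11],[11,8],[16,17],[20,11],[26,9],[27,0],[35,11],[44,0],[46,10],[49,0]]
[[6,11],[11,8],[16,17],[20,11],[26,9],[27,0],[35,11],[44,0],[46,10],[49,0]]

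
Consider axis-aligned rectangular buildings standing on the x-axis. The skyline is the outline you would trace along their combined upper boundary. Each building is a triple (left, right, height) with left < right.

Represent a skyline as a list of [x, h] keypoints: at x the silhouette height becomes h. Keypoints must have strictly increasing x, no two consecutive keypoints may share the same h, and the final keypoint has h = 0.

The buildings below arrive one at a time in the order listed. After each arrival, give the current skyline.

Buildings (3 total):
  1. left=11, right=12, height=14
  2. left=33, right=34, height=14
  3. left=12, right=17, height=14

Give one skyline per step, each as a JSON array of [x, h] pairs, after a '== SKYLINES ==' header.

== SKYLINES ==
[[11,14],[12,0]]
[[11,14],[12,0],[33,14],[34,0]]
[[11,14],[17,0],[33,14],[34,0]]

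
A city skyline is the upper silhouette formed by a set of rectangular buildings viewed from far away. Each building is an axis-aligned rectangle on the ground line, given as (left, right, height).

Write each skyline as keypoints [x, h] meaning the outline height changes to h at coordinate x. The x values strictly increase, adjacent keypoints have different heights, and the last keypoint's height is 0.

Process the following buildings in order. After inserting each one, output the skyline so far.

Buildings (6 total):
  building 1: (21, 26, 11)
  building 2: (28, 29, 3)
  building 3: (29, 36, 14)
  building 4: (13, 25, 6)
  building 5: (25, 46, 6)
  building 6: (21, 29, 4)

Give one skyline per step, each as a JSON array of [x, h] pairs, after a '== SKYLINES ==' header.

== SKYLINES ==
[[21,11],[26,0]]
[[21,11],[26,0],[28,3],[29,0]]
[[21,11],[26,0],[28,3],[29,14],[36,0]]
[[13,6],[21,11],[26,0],[28,3],[29,14],[36,0]]
[[13,6],[21,11],[26,6],[29,14],[36,6],[46,0]]
[[13,6],[21,11],[26,6],[29,14],[36,6],[46,0]]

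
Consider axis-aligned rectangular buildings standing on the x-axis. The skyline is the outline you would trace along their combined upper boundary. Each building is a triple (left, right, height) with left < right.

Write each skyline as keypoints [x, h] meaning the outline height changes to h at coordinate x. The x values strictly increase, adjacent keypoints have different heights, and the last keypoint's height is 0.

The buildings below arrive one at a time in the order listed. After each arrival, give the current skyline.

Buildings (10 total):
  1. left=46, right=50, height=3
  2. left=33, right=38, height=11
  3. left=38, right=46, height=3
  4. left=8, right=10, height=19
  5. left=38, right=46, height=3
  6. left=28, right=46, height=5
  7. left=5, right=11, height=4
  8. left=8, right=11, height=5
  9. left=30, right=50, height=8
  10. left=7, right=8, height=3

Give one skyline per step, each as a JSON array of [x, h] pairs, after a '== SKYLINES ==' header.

== SKYLINES ==
[[46,3],[50,0]]
[[33,11],[38,0],[46,3],[50,0]]
[[33,11],[38,3],[50,0]]
[[8,19],[10,0],[33,11],[38,3],[50,0]]
[[8,19],[10,0],[33,11],[38,3],[50,0]]
[[8,19],[10,0],[28,5],[33,11],[38,5],[46,3],[50,0]]
[[5,4],[8,19],[10,4],[11,0],[28,5],[33,11],[38,5],[46,3],[50,0]]
[[5,4],[8,19],[10,5],[11,0],[28,5],[33,11],[38,5],[46,3],[50,0]]
[[5,4],[8,19],[10,5],[11,0],[28,5],[30,8],[33,11],[38,8],[50,0]]
[[5,4],[8,19],[10,5],[11,0],[28,5],[30,8],[33,11],[38,8],[50,0]]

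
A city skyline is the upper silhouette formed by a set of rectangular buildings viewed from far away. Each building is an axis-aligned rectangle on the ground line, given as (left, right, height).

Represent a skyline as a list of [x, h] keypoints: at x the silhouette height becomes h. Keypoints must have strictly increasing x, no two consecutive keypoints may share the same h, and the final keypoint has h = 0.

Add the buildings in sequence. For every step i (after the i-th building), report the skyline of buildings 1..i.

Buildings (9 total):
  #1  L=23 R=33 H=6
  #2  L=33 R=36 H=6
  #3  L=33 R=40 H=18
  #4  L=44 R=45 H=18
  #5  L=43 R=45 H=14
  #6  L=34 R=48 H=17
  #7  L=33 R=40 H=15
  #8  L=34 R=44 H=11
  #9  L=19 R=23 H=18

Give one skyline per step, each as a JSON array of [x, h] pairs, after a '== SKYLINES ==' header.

== SKYLINES ==
[[23,6],[33,0]]
[[23,6],[36,0]]
[[23,6],[33,18],[40,0]]
[[23,6],[33,18],[40,0],[44,18],[45,0]]
[[23,6],[33,18],[40,0],[43,14],[44,18],[45,0]]
[[23,6],[33,18],[40,17],[44,18],[45,17],[48,0]]
[[23,6],[33,18],[40,17],[44,18],[45,17],[48,0]]
[[23,6],[33,18],[40,17],[44,18],[45,17],[48,0]]
[[19,18],[23,6],[33,18],[40,17],[44,18],[45,17],[48,0]]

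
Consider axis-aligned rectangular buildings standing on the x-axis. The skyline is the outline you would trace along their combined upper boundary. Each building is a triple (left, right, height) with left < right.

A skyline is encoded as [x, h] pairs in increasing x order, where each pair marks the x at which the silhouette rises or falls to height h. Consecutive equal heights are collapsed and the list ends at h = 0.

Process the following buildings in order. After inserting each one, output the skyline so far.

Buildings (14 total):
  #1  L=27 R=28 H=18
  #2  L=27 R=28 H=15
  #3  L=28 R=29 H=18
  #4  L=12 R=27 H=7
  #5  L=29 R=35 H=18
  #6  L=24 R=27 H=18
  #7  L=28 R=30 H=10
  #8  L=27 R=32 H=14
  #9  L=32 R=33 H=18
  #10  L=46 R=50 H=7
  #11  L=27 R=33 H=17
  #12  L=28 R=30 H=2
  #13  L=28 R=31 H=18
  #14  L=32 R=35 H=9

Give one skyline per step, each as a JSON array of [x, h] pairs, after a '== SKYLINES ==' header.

== SKYLINES ==
[[27,18],[28,0]]
[[27,18],[28,0]]
[[27,18],[29,0]]
[[12,7],[27,18],[29,0]]
[[12,7],[27,18],[35,0]]
[[12,7],[24,18],[35,0]]
[[12,7],[24,18],[35,0]]
[[12,7],[24,18],[35,0]]
[[12,7],[24,18],[35,0]]
[[12,7],[24,18],[35,0],[46,7],[50,0]]
[[12,7],[24,18],[35,0],[46,7],[50,0]]
[[12,7],[24,18],[35,0],[46,7],[50,0]]
[[12,7],[24,18],[35,0],[46,7],[50,0]]
[[12,7],[24,18],[35,0],[46,7],[50,0]]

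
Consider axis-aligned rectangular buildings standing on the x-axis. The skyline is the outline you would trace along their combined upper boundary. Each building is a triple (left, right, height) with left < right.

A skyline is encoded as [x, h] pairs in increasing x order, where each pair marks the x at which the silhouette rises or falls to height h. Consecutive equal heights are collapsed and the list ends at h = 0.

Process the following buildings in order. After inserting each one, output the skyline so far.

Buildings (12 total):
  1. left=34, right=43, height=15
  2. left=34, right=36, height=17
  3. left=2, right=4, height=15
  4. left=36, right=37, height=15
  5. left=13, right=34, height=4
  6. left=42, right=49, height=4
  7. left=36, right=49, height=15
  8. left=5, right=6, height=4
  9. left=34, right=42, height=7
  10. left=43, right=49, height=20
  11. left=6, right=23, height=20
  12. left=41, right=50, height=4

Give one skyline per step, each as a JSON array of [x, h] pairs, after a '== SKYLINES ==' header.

== SKYLINES ==
[[34,15],[43,0]]
[[34,17],[36,15],[43,0]]
[[2,15],[4,0],[34,17],[36,15],[43,0]]
[[2,15],[4,0],[34,17],[36,15],[43,0]]
[[2,15],[4,0],[13,4],[34,17],[36,15],[43,0]]
[[2,15],[4,0],[13,4],[34,17],[36,15],[43,4],[49,0]]
[[2,15],[4,0],[13,4],[34,17],[36,15],[49,0]]
[[2,15],[4,0],[5,4],[6,0],[13,4],[34,17],[36,15],[49,0]]
[[2,15],[4,0],[5,4],[6,0],[13,4],[34,17],[36,15],[49,0]]
[[2,15],[4,0],[5,4],[6,0],[13,4],[34,17],[36,15],[43,20],[49,0]]
[[2,15],[4,0],[5,4],[6,20],[23,4],[34,17],[36,15],[43,20],[49,0]]
[[2,15],[4,0],[5,4],[6,20],[23,4],[34,17],[36,15],[43,20],[49,4],[50,0]]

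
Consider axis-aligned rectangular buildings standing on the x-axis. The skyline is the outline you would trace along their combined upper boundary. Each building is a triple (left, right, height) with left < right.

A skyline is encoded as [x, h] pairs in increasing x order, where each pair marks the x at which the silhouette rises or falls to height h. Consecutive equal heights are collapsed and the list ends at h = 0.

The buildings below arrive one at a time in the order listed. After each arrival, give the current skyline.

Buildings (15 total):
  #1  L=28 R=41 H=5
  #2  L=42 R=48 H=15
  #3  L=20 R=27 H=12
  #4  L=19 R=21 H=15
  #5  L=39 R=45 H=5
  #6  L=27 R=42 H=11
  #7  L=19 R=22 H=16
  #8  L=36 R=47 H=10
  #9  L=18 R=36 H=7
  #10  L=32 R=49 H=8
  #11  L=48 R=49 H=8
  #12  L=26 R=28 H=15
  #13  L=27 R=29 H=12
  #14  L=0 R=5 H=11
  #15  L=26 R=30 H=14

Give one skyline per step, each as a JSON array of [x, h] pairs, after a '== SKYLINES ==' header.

== SKYLINES ==
[[28,5],[41,0]]
[[28,5],[41,0],[42,15],[48,0]]
[[20,12],[27,0],[28,5],[41,0],[42,15],[48,0]]
[[19,15],[21,12],[27,0],[28,5],[41,0],[42,15],[48,0]]
[[19,15],[21,12],[27,0],[28,5],[42,15],[48,0]]
[[19,15],[21,12],[27,11],[42,15],[48,0]]
[[19,16],[22,12],[27,11],[42,15],[48,0]]
[[19,16],[22,12],[27,11],[42,15],[48,0]]
[[18,7],[19,16],[22,12],[27,11],[42,15],[48,0]]
[[18,7],[19,16],[22,12],[27,11],[42,15],[48,8],[49,0]]
[[18,7],[19,16],[22,12],[27,11],[42,15],[48,8],[49,0]]
[[18,7],[19,16],[22,12],[26,15],[28,11],[42,15],[48,8],[49,0]]
[[18,7],[19,16],[22,12],[26,15],[28,12],[29,11],[42,15],[48,8],[49,0]]
[[0,11],[5,0],[18,7],[19,16],[22,12],[26,15],[28,12],[29,11],[42,15],[48,8],[49,0]]
[[0,11],[5,0],[18,7],[19,16],[22,12],[26,15],[28,14],[30,11],[42,15],[48,8],[49,0]]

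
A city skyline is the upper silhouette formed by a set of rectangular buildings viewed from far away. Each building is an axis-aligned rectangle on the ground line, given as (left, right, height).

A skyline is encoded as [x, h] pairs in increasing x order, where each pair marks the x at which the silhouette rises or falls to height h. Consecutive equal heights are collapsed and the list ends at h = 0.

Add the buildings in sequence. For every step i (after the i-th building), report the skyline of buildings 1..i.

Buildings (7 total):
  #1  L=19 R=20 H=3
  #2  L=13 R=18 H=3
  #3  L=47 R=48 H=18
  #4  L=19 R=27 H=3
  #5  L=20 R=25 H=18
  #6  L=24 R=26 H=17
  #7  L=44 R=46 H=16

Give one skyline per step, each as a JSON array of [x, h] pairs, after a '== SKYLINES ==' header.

== SKYLINES ==
[[19,3],[20,0]]
[[13,3],[18,0],[19,3],[20,0]]
[[13,3],[18,0],[19,3],[20,0],[47,18],[48,0]]
[[13,3],[18,0],[19,3],[27,0],[47,18],[48,0]]
[[13,3],[18,0],[19,3],[20,18],[25,3],[27,0],[47,18],[48,0]]
[[13,3],[18,0],[19,3],[20,18],[25,17],[26,3],[27,0],[47,18],[48,0]]
[[13,3],[18,0],[19,3],[20,18],[25,17],[26,3],[27,0],[44,16],[46,0],[47,18],[48,0]]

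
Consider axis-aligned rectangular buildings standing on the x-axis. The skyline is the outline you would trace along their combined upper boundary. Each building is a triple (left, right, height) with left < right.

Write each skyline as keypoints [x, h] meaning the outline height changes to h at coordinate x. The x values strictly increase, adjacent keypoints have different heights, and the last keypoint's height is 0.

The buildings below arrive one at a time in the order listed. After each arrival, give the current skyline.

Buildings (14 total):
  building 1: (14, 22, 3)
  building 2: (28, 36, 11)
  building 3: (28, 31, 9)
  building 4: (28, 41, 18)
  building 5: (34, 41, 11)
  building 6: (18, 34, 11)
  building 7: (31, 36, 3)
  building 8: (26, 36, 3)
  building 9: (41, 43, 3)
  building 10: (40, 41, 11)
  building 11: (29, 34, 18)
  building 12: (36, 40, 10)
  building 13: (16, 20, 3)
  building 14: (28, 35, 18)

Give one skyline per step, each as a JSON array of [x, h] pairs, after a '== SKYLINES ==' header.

== SKYLINES ==
[[14,3],[22,0]]
[[14,3],[22,0],[28,11],[36,0]]
[[14,3],[22,0],[28,11],[36,0]]
[[14,3],[22,0],[28,18],[41,0]]
[[14,3],[22,0],[28,18],[41,0]]
[[14,3],[18,11],[28,18],[41,0]]
[[14,3],[18,11],[28,18],[41,0]]
[[14,3],[18,11],[28,18],[41,0]]
[[14,3],[18,11],[28,18],[41,3],[43,0]]
[[14,3],[18,11],[28,18],[41,3],[43,0]]
[[14,3],[18,11],[28,18],[41,3],[43,0]]
[[14,3],[18,11],[28,18],[41,3],[43,0]]
[[14,3],[18,11],[28,18],[41,3],[43,0]]
[[14,3],[18,11],[28,18],[41,3],[43,0]]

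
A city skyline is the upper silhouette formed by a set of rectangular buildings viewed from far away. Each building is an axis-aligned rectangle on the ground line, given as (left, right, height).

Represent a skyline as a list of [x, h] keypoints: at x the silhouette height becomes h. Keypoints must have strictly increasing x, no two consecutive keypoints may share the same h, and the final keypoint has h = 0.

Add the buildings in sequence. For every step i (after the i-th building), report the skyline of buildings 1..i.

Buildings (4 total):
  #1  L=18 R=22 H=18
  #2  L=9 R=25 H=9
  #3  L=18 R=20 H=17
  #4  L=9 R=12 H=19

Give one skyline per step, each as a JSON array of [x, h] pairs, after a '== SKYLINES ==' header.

== SKYLINES ==
[[18,18],[22,0]]
[[9,9],[18,18],[22,9],[25,0]]
[[9,9],[18,18],[22,9],[25,0]]
[[9,19],[12,9],[18,18],[22,9],[25,0]]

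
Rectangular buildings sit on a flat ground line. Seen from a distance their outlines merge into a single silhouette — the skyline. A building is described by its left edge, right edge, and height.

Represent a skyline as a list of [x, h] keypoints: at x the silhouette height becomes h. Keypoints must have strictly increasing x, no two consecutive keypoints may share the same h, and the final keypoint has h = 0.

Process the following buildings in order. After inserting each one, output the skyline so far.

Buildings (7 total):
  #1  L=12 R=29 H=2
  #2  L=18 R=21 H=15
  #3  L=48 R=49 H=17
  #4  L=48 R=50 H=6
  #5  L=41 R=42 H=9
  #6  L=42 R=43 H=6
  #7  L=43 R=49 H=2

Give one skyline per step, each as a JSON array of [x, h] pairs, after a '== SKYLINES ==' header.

== SKYLINES ==
[[12,2],[29,0]]
[[12,2],[18,15],[21,2],[29,0]]
[[12,2],[18,15],[21,2],[29,0],[48,17],[49,0]]
[[12,2],[18,15],[21,2],[29,0],[48,17],[49,6],[50,0]]
[[12,2],[18,15],[21,2],[29,0],[41,9],[42,0],[48,17],[49,6],[50,0]]
[[12,2],[18,15],[21,2],[29,0],[41,9],[42,6],[43,0],[48,17],[49,6],[50,0]]
[[12,2],[18,15],[21,2],[29,0],[41,9],[42,6],[43,2],[48,17],[49,6],[50,0]]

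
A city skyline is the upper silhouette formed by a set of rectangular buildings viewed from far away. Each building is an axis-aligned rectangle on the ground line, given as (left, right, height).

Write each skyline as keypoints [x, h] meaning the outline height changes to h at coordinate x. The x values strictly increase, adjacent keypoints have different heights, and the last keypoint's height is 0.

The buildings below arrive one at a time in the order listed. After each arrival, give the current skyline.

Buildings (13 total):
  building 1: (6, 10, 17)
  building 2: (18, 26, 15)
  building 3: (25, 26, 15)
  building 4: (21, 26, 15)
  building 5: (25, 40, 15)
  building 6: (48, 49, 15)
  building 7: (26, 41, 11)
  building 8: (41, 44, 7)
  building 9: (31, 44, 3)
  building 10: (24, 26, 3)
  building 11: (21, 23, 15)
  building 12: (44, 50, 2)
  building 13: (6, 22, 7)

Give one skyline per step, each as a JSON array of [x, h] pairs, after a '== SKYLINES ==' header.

== SKYLINES ==
[[6,17],[10,0]]
[[6,17],[10,0],[18,15],[26,0]]
[[6,17],[10,0],[18,15],[26,0]]
[[6,17],[10,0],[18,15],[26,0]]
[[6,17],[10,0],[18,15],[40,0]]
[[6,17],[10,0],[18,15],[40,0],[48,15],[49,0]]
[[6,17],[10,0],[18,15],[40,11],[41,0],[48,15],[49,0]]
[[6,17],[10,0],[18,15],[40,11],[41,7],[44,0],[48,15],[49,0]]
[[6,17],[10,0],[18,15],[40,11],[41,7],[44,0],[48,15],[49,0]]
[[6,17],[10,0],[18,15],[40,11],[41,7],[44,0],[48,15],[49,0]]
[[6,17],[10,0],[18,15],[40,11],[41,7],[44,0],[48,15],[49,0]]
[[6,17],[10,0],[18,15],[40,11],[41,7],[44,2],[48,15],[49,2],[50,0]]
[[6,17],[10,7],[18,15],[40,11],[41,7],[44,2],[48,15],[49,2],[50,0]]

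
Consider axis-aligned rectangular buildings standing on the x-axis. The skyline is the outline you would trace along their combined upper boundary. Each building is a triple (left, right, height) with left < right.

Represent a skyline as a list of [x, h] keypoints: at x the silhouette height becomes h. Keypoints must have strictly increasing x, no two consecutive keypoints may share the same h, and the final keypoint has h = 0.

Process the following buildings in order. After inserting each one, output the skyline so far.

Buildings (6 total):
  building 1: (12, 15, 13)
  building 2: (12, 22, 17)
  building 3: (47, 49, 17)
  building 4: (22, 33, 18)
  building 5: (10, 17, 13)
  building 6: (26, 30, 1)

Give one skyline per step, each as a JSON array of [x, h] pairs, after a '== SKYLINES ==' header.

== SKYLINES ==
[[12,13],[15,0]]
[[12,17],[22,0]]
[[12,17],[22,0],[47,17],[49,0]]
[[12,17],[22,18],[33,0],[47,17],[49,0]]
[[10,13],[12,17],[22,18],[33,0],[47,17],[49,0]]
[[10,13],[12,17],[22,18],[33,0],[47,17],[49,0]]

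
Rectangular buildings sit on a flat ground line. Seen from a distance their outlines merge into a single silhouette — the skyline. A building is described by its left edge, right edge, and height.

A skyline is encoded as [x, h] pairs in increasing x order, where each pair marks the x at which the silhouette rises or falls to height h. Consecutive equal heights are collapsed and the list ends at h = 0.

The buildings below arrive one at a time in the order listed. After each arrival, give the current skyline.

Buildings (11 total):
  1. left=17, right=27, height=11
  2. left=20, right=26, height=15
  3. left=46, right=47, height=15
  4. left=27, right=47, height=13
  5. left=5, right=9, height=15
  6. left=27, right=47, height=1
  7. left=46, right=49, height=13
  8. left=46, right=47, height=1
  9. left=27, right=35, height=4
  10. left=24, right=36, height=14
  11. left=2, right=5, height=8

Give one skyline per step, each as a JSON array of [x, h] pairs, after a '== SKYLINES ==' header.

== SKYLINES ==
[[17,11],[27,0]]
[[17,11],[20,15],[26,11],[27,0]]
[[17,11],[20,15],[26,11],[27,0],[46,15],[47,0]]
[[17,11],[20,15],[26,11],[27,13],[46,15],[47,0]]
[[5,15],[9,0],[17,11],[20,15],[26,11],[27,13],[46,15],[47,0]]
[[5,15],[9,0],[17,11],[20,15],[26,11],[27,13],[46,15],[47,0]]
[[5,15],[9,0],[17,11],[20,15],[26,11],[27,13],[46,15],[47,13],[49,0]]
[[5,15],[9,0],[17,11],[20,15],[26,11],[27,13],[46,15],[47,13],[49,0]]
[[5,15],[9,0],[17,11],[20,15],[26,11],[27,13],[46,15],[47,13],[49,0]]
[[5,15],[9,0],[17,11],[20,15],[26,14],[36,13],[46,15],[47,13],[49,0]]
[[2,8],[5,15],[9,0],[17,11],[20,15],[26,14],[36,13],[46,15],[47,13],[49,0]]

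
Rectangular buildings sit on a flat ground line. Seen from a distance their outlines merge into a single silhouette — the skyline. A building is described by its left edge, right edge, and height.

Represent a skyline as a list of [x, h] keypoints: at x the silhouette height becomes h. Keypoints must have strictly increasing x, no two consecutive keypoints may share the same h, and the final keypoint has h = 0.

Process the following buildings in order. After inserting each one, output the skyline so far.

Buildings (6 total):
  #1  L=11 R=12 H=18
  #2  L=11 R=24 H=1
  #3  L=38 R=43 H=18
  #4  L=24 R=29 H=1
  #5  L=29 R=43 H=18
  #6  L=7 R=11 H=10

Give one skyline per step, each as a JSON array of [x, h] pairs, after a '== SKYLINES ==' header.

== SKYLINES ==
[[11,18],[12,0]]
[[11,18],[12,1],[24,0]]
[[11,18],[12,1],[24,0],[38,18],[43,0]]
[[11,18],[12,1],[29,0],[38,18],[43,0]]
[[11,18],[12,1],[29,18],[43,0]]
[[7,10],[11,18],[12,1],[29,18],[43,0]]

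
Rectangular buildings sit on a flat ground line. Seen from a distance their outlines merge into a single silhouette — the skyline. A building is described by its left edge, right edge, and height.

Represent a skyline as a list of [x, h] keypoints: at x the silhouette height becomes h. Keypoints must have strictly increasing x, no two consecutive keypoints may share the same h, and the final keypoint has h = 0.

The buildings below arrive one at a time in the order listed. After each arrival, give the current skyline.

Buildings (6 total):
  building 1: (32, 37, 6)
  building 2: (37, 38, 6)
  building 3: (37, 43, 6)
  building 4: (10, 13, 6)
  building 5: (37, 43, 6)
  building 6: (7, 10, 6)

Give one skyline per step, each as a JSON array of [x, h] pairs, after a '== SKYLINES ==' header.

== SKYLINES ==
[[32,6],[37,0]]
[[32,6],[38,0]]
[[32,6],[43,0]]
[[10,6],[13,0],[32,6],[43,0]]
[[10,6],[13,0],[32,6],[43,0]]
[[7,6],[13,0],[32,6],[43,0]]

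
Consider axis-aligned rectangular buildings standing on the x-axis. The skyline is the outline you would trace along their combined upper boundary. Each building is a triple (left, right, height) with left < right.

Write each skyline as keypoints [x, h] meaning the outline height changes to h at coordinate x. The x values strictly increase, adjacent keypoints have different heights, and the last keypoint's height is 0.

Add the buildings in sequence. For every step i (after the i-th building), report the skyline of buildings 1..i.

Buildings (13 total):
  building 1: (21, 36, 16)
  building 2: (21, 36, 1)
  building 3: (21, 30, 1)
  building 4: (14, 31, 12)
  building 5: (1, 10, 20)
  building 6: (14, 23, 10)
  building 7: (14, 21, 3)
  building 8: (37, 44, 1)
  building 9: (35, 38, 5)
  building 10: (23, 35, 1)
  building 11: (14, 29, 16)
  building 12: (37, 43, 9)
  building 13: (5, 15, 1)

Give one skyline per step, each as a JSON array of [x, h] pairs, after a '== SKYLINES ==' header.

== SKYLINES ==
[[21,16],[36,0]]
[[21,16],[36,0]]
[[21,16],[36,0]]
[[14,12],[21,16],[36,0]]
[[1,20],[10,0],[14,12],[21,16],[36,0]]
[[1,20],[10,0],[14,12],[21,16],[36,0]]
[[1,20],[10,0],[14,12],[21,16],[36,0]]
[[1,20],[10,0],[14,12],[21,16],[36,0],[37,1],[44,0]]
[[1,20],[10,0],[14,12],[21,16],[36,5],[38,1],[44,0]]
[[1,20],[10,0],[14,12],[21,16],[36,5],[38,1],[44,0]]
[[1,20],[10,0],[14,16],[36,5],[38,1],[44,0]]
[[1,20],[10,0],[14,16],[36,5],[37,9],[43,1],[44,0]]
[[1,20],[10,1],[14,16],[36,5],[37,9],[43,1],[44,0]]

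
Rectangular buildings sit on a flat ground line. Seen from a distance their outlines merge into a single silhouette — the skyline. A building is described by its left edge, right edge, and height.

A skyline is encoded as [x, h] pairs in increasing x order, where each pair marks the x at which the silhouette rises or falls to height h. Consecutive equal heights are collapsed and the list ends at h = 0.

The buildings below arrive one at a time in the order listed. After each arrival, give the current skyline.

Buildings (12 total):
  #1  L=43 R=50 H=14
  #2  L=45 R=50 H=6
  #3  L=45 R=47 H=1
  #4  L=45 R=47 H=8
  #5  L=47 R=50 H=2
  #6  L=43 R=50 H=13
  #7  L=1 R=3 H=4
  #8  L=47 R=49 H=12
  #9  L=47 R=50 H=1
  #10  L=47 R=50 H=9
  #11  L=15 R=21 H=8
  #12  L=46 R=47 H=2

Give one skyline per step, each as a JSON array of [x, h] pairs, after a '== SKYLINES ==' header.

== SKYLINES ==
[[43,14],[50,0]]
[[43,14],[50,0]]
[[43,14],[50,0]]
[[43,14],[50,0]]
[[43,14],[50,0]]
[[43,14],[50,0]]
[[1,4],[3,0],[43,14],[50,0]]
[[1,4],[3,0],[43,14],[50,0]]
[[1,4],[3,0],[43,14],[50,0]]
[[1,4],[3,0],[43,14],[50,0]]
[[1,4],[3,0],[15,8],[21,0],[43,14],[50,0]]
[[1,4],[3,0],[15,8],[21,0],[43,14],[50,0]]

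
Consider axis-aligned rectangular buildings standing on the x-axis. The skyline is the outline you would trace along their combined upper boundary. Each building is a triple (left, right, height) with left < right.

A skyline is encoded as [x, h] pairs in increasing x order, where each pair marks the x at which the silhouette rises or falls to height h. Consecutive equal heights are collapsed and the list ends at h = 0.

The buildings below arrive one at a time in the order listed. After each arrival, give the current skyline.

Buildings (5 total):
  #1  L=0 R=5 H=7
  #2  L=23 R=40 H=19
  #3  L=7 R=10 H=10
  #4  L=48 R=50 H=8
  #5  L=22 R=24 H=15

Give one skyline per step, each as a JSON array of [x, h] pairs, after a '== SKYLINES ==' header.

== SKYLINES ==
[[0,7],[5,0]]
[[0,7],[5,0],[23,19],[40,0]]
[[0,7],[5,0],[7,10],[10,0],[23,19],[40,0]]
[[0,7],[5,0],[7,10],[10,0],[23,19],[40,0],[48,8],[50,0]]
[[0,7],[5,0],[7,10],[10,0],[22,15],[23,19],[40,0],[48,8],[50,0]]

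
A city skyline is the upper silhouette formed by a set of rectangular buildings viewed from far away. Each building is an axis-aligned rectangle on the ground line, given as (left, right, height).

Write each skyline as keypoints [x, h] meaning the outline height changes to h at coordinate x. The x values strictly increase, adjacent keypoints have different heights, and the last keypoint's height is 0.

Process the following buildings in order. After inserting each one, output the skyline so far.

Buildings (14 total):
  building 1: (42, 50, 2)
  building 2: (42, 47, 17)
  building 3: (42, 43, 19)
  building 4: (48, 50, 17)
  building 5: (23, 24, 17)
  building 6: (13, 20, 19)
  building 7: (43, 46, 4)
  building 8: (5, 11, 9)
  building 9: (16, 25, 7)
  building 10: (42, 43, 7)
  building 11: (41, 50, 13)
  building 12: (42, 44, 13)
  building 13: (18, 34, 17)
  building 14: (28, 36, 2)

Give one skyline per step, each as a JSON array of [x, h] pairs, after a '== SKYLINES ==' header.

== SKYLINES ==
[[42,2],[50,0]]
[[42,17],[47,2],[50,0]]
[[42,19],[43,17],[47,2],[50,0]]
[[42,19],[43,17],[47,2],[48,17],[50,0]]
[[23,17],[24,0],[42,19],[43,17],[47,2],[48,17],[50,0]]
[[13,19],[20,0],[23,17],[24,0],[42,19],[43,17],[47,2],[48,17],[50,0]]
[[13,19],[20,0],[23,17],[24,0],[42,19],[43,17],[47,2],[48,17],[50,0]]
[[5,9],[11,0],[13,19],[20,0],[23,17],[24,0],[42,19],[43,17],[47,2],[48,17],[50,0]]
[[5,9],[11,0],[13,19],[20,7],[23,17],[24,7],[25,0],[42,19],[43,17],[47,2],[48,17],[50,0]]
[[5,9],[11,0],[13,19],[20,7],[23,17],[24,7],[25,0],[42,19],[43,17],[47,2],[48,17],[50,0]]
[[5,9],[11,0],[13,19],[20,7],[23,17],[24,7],[25,0],[41,13],[42,19],[43,17],[47,13],[48,17],[50,0]]
[[5,9],[11,0],[13,19],[20,7],[23,17],[24,7],[25,0],[41,13],[42,19],[43,17],[47,13],[48,17],[50,0]]
[[5,9],[11,0],[13,19],[20,17],[34,0],[41,13],[42,19],[43,17],[47,13],[48,17],[50,0]]
[[5,9],[11,0],[13,19],[20,17],[34,2],[36,0],[41,13],[42,19],[43,17],[47,13],[48,17],[50,0]]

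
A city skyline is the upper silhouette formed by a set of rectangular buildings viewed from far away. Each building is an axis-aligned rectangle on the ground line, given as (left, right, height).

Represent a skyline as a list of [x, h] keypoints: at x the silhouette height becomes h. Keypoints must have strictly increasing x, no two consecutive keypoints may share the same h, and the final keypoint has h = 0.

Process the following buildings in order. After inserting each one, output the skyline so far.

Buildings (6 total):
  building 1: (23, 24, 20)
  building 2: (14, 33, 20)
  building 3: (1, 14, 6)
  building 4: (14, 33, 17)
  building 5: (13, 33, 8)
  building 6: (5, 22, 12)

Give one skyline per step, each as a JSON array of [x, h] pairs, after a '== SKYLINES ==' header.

== SKYLINES ==
[[23,20],[24,0]]
[[14,20],[33,0]]
[[1,6],[14,20],[33,0]]
[[1,6],[14,20],[33,0]]
[[1,6],[13,8],[14,20],[33,0]]
[[1,6],[5,12],[14,20],[33,0]]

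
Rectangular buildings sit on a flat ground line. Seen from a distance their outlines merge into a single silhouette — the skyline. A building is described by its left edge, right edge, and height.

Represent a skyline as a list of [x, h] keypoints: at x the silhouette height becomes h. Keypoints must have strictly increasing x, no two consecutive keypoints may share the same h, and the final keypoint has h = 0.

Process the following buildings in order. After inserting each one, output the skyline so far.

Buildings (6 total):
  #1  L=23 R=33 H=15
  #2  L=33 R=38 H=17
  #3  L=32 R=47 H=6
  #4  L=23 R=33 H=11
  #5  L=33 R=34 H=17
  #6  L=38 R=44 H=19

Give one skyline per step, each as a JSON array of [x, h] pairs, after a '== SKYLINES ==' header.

== SKYLINES ==
[[23,15],[33,0]]
[[23,15],[33,17],[38,0]]
[[23,15],[33,17],[38,6],[47,0]]
[[23,15],[33,17],[38,6],[47,0]]
[[23,15],[33,17],[38,6],[47,0]]
[[23,15],[33,17],[38,19],[44,6],[47,0]]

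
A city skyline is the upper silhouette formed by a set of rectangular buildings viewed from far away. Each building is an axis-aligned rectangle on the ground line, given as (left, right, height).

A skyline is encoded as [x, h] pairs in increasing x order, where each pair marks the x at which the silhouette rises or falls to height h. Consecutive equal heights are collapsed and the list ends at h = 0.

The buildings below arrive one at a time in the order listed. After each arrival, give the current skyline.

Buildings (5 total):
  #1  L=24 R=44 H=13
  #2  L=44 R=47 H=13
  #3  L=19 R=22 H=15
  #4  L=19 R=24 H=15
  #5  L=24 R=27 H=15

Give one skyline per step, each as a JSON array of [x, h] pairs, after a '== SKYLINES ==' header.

== SKYLINES ==
[[24,13],[44,0]]
[[24,13],[47,0]]
[[19,15],[22,0],[24,13],[47,0]]
[[19,15],[24,13],[47,0]]
[[19,15],[27,13],[47,0]]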